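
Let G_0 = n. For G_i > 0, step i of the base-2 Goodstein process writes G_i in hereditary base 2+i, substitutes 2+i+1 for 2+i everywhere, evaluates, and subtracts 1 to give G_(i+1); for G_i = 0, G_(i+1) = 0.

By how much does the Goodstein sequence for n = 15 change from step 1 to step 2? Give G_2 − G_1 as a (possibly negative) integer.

15 —HB2→ 2^(2 + 1) + 2^2 + 2 + 1 —bump→ 3^(3 + 1) + 3^3 + 3 + 1 = 112 —(−1)→ 111
111 —HB3→ 3^(3 + 1) + 3^3 + 3 —bump→ 4^(4 + 1) + 4^4 + 4 = 1284 —(−1)→ 1283

1172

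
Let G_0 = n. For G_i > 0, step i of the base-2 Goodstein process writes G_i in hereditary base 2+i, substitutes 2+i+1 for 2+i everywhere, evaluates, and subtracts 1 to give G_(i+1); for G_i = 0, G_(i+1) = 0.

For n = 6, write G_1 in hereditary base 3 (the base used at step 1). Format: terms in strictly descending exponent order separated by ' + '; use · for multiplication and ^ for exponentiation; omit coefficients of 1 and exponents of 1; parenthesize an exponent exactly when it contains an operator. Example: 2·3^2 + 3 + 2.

G_0=6  [base 2] 2^2 + 2  →[2↦3]→  3^3 + 3 = 30  −1 ⇒ G_1=29
G_1=29  [base 3] 3^3 + 2  →[3↦4]→  4^4 + 2 = 258  −1 ⇒ G_2=257

3^3 + 2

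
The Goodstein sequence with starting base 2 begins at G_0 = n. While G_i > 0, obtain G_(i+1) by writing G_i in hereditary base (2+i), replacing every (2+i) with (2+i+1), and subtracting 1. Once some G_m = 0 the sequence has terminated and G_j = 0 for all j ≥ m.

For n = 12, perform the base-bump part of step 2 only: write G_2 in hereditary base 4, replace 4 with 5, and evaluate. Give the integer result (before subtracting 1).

G_0 = 12. HB_2(12) = 2^(2 + 1) + 2^2. Bump = 108. G_1 = 107.
G_1 = 107. HB_3(107) = 3^(3 + 1) + 2·3^2 + 2·3 + 2. Bump = 1066. G_2 = 1065.
G_2 = 1065. HB_4(1065) = 4^(4 + 1) + 2·4^2 + 2·4 + 1. Bump = 15686. G_3 = 15685.

15686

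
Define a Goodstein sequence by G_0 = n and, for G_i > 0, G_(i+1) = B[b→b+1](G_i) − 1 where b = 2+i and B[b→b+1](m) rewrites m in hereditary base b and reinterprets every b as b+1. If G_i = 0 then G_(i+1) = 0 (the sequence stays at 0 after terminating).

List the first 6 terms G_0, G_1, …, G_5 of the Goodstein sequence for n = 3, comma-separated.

3, 3, 3, 2, 1, 0

base 2: 3 = 2 + 1; at 3: 3 + 1 = 4; next = 3
base 3: 3 = 3; at 4: 4 = 4; next = 3
base 4: 3 = 3; at 5: 3 = 3; next = 2
base 5: 2 = 2; at 6: 2 = 2; next = 1
base 6: 1 = 1; at 7: 1 = 1; next = 0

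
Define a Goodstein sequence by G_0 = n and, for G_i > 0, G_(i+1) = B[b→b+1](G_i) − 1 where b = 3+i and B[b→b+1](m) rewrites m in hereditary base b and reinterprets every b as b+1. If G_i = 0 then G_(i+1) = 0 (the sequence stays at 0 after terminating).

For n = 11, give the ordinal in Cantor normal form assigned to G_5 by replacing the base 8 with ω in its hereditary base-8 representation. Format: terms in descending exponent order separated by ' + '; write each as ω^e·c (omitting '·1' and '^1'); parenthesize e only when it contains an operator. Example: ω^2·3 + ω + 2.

11 —HB3→ 3^2 + 2 —bump→ 4^2 + 2 = 18 —(−1)→ 17
17 —HB4→ 4^2 + 1 —bump→ 5^2 + 1 = 26 —(−1)→ 25
25 —HB5→ 5^2 —bump→ 6^2 = 36 —(−1)→ 35
35 —HB6→ 5·6 + 5 —bump→ 5·7 + 5 = 40 —(−1)→ 39
39 —HB7→ 5·7 + 4 —bump→ 5·8 + 4 = 44 —(−1)→ 43
43 —HB8→ 5·8 + 3 —bump→ 5·9 + 3 = 48 —(−1)→ 47

ω·5 + 3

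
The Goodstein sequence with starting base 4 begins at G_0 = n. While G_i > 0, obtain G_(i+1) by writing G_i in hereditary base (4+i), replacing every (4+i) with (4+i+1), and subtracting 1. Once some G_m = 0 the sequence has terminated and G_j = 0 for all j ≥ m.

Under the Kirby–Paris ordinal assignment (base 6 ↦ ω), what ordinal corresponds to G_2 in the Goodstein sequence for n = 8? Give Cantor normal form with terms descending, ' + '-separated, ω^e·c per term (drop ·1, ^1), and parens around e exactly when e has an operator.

ω + 3

[0] 8 ≡ 2·4 (base 4). Lift 5: 10. −1: 9.
[1] 9 ≡ 5 + 4 (base 5). Lift 6: 10. −1: 9.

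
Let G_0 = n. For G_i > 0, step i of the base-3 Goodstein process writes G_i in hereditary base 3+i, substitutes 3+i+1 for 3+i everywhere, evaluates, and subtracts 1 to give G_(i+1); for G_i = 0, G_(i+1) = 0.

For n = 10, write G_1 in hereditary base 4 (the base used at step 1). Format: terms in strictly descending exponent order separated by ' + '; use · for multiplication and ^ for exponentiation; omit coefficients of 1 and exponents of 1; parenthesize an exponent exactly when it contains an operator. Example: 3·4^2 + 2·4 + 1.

G_0=10  [base 3] 3^2 + 1  →[3↦4]→  4^2 + 1 = 17  −1 ⇒ G_1=16
G_1=16  [base 4] 4^2  →[4↦5]→  5^2 = 25  −1 ⇒ G_2=24

4^2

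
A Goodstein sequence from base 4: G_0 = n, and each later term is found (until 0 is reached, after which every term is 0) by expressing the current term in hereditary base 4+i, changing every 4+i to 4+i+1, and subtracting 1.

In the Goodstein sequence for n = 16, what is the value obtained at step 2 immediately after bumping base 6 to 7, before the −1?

31

base 4: 16 = 4^2; at 5: 5^2 = 25; next = 24
base 5: 24 = 4·5 + 4; at 6: 4·6 + 4 = 28; next = 27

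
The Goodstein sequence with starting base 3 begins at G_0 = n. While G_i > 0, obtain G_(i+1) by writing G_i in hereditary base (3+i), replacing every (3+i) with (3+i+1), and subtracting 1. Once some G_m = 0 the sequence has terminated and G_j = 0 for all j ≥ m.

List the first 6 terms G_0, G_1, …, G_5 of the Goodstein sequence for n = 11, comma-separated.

11, 17, 25, 35, 39, 43

step 0: 11 = 3^2 + 2; sub 4 for 3: 4^2 + 2; = 18; G_1 = 18−1 = 17
step 1: 17 = 4^2 + 1; sub 5 for 4: 5^2 + 1; = 26; G_2 = 26−1 = 25
step 2: 25 = 5^2; sub 6 for 5: 6^2; = 36; G_3 = 36−1 = 35
step 3: 35 = 5·6 + 5; sub 7 for 6: 5·7 + 5; = 40; G_4 = 40−1 = 39
step 4: 39 = 5·7 + 4; sub 8 for 7: 5·8 + 4; = 44; G_5 = 44−1 = 43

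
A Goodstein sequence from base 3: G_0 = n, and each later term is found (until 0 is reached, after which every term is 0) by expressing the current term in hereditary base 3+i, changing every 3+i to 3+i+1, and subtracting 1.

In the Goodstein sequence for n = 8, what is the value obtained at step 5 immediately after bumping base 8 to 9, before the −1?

base 3: 8 = 2·3 + 2; at 4: 2·4 + 2 = 10; next = 9
base 4: 9 = 2·4 + 1; at 5: 2·5 + 1 = 11; next = 10
base 5: 10 = 2·5; at 6: 2·6 = 12; next = 11
base 6: 11 = 6 + 5; at 7: 7 + 5 = 12; next = 11
base 7: 11 = 7 + 4; at 8: 8 + 4 = 12; next = 11
base 8: 11 = 8 + 3; at 9: 9 + 3 = 12; next = 11

12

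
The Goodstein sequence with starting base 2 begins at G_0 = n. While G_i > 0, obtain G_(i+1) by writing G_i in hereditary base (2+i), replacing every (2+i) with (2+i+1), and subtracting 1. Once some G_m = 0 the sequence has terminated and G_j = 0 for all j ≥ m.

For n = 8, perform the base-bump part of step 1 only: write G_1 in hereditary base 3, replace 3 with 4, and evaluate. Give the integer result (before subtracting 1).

[0] 8 ≡ 2^(2 + 1) (base 2). Lift 3: 81. −1: 80.
[1] 80 ≡ 2·3^3 + 2·3^2 + 2·3 + 2 (base 3). Lift 4: 554. −1: 553.

554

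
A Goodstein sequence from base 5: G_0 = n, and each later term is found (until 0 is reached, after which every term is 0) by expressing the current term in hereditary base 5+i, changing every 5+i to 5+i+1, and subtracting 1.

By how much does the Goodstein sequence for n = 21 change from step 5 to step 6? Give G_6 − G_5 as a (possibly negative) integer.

G_0 = 21. HB_5(21) = 4·5 + 1. Bump = 25. G_1 = 24.
G_1 = 24. HB_6(24) = 4·6. Bump = 28. G_2 = 27.
G_2 = 27. HB_7(27) = 3·7 + 6. Bump = 30. G_3 = 29.
G_3 = 29. HB_8(29) = 3·8 + 5. Bump = 32. G_4 = 31.
G_4 = 31. HB_9(31) = 3·9 + 4. Bump = 34. G_5 = 33.
G_5 = 33. HB_10(33) = 3·10 + 3. Bump = 36. G_6 = 35.

2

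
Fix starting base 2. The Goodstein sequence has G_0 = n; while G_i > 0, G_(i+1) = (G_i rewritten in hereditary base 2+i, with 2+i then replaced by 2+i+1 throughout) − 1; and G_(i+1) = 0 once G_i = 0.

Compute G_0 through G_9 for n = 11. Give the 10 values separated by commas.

step 0: 11 = 2^(2 + 1) + 2 + 1; sub 3 for 2: 3^(3 + 1) + 3 + 1; = 85; G_1 = 85−1 = 84
step 1: 84 = 3^(3 + 1) + 3; sub 4 for 3: 4^(4 + 1) + 4; = 1028; G_2 = 1028−1 = 1027
step 2: 1027 = 4^(4 + 1) + 3; sub 5 for 4: 5^(5 + 1) + 3; = 15628; G_3 = 15628−1 = 15627
step 3: 15627 = 5^(5 + 1) + 2; sub 6 for 5: 6^(6 + 1) + 2; = 279938; G_4 = 279938−1 = 279937
step 4: 279937 = 6^(6 + 1) + 1; sub 7 for 6: 7^(7 + 1) + 1; = 5764802; G_5 = 5764802−1 = 5764801
step 5: 5764801 = 7^(7 + 1); sub 8 for 7: 8^(8 + 1); = 134217728; G_6 = 134217728−1 = 134217727
step 6: 134217727 = 7·8^8 + 7·8^7 + 7·8^6 + 7·8^5 + 7·8^4 + 7·8^3 + 7·8^2 + 7·8 + 7; sub 9 for 8: 7·9^9 + 7·9^7 + 7·9^6 + 7·9^5 + 7·9^4 + 7·9^3 + 7·9^2 + 7·9 + 7; = 2749609303; G_7 = 2749609303−1 = 2749609302
step 7: 2749609302 = 7·9^9 + 7·9^7 + 7·9^6 + 7·9^5 + 7·9^4 + 7·9^3 + 7·9^2 + 7·9 + 6; sub 10 for 9: 7·10^10 + 7·10^7 + 7·10^6 + 7·10^5 + 7·10^4 + 7·10^3 + 7·10^2 + 7·10 + 6; = 70077777776; G_8 = 70077777776−1 = 70077777775
step 8: 70077777775 = 7·10^10 + 7·10^7 + 7·10^6 + 7·10^5 + 7·10^4 + 7·10^3 + 7·10^2 + 7·10 + 5; sub 11 for 10: 7·11^11 + 7·11^7 + 7·11^6 + 7·11^5 + 7·11^4 + 7·11^3 + 7·11^2 + 7·11 + 5; = 1997331745491; G_9 = 1997331745491−1 = 1997331745490

11, 84, 1027, 15627, 279937, 5764801, 134217727, 2749609302, 70077777775, 1997331745490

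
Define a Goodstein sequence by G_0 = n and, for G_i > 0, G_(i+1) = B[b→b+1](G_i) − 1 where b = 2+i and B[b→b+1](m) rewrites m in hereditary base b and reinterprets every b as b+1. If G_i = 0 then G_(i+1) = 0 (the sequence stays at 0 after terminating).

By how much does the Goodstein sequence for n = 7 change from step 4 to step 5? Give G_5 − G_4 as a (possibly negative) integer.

G_0=7  [base 2] 2^2 + 2 + 1  →[2↦3]→  3^3 + 3 + 1 = 31  −1 ⇒ G_1=30
G_1=30  [base 3] 3^3 + 3  →[3↦4]→  4^4 + 4 = 260  −1 ⇒ G_2=259
G_2=259  [base 4] 4^4 + 3  →[4↦5]→  5^5 + 3 = 3128  −1 ⇒ G_3=3127
G_3=3127  [base 5] 5^5 + 2  →[5↦6]→  6^6 + 2 = 46658  −1 ⇒ G_4=46657
G_4=46657  [base 6] 6^6 + 1  →[6↦7]→  7^7 + 1 = 823544  −1 ⇒ G_5=823543

776886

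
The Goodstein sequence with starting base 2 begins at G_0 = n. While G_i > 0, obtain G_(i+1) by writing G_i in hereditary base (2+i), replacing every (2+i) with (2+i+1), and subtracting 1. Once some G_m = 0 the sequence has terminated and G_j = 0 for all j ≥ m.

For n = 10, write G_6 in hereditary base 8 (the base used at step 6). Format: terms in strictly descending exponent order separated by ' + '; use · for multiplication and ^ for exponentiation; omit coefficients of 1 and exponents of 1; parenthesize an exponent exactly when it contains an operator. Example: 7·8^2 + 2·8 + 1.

base 2: 10 = 2^(2 + 1) + 2; at 3: 3^(3 + 1) + 3 = 84; next = 83
base 3: 83 = 3^(3 + 1) + 2; at 4: 4^(4 + 1) + 2 = 1026; next = 1025
base 4: 1025 = 4^(4 + 1) + 1; at 5: 5^(5 + 1) + 1 = 15626; next = 15625
base 5: 15625 = 5^(5 + 1); at 6: 6^(6 + 1) = 279936; next = 279935
base 6: 279935 = 5·6^6 + 5·6^5 + 5·6^4 + 5·6^3 + 5·6^2 + 5·6 + 5; at 7: 5·7^7 + 5·7^5 + 5·7^4 + 5·7^3 + 5·7^2 + 5·7 + 5 = 4215755; next = 4215754
base 7: 4215754 = 5·7^7 + 5·7^5 + 5·7^4 + 5·7^3 + 5·7^2 + 5·7 + 4; at 8: 5·8^8 + 5·8^5 + 5·8^4 + 5·8^3 + 5·8^2 + 5·8 + 4 = 84073324; next = 84073323
base 8: 84073323 = 5·8^8 + 5·8^5 + 5·8^4 + 5·8^3 + 5·8^2 + 5·8 + 3; at 9: 5·9^9 + 5·9^5 + 5·9^4 + 5·9^3 + 5·9^2 + 5·9 + 3 = 1937434593; next = 1937434592

5·8^8 + 5·8^5 + 5·8^4 + 5·8^3 + 5·8^2 + 5·8 + 3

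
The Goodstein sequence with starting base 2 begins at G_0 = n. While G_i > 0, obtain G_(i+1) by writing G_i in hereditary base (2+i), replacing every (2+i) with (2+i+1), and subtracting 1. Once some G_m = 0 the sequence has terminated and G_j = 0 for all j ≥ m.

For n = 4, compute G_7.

4 —HB2→ 2^2 —bump→ 3^3 = 27 —(−1)→ 26
26 —HB3→ 2·3^2 + 2·3 + 2 —bump→ 2·4^2 + 2·4 + 2 = 42 —(−1)→ 41
41 —HB4→ 2·4^2 + 2·4 + 1 —bump→ 2·5^2 + 2·5 + 1 = 61 —(−1)→ 60
60 —HB5→ 2·5^2 + 2·5 —bump→ 2·6^2 + 2·6 = 84 —(−1)→ 83
83 —HB6→ 2·6^2 + 6 + 5 —bump→ 2·7^2 + 7 + 5 = 110 —(−1)→ 109
109 —HB7→ 2·7^2 + 7 + 4 —bump→ 2·8^2 + 8 + 4 = 140 —(−1)→ 139
139 —HB8→ 2·8^2 + 8 + 3 —bump→ 2·9^2 + 9 + 3 = 174 —(−1)→ 173
173 —HB9→ 2·9^2 + 9 + 2 —bump→ 2·10^2 + 10 + 2 = 212 —(−1)→ 211

173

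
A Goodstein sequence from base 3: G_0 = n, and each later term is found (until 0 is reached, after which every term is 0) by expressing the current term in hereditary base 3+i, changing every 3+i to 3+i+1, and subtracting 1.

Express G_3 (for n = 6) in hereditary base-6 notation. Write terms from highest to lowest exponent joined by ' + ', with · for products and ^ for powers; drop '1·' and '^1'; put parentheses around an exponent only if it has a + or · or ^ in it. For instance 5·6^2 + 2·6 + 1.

6 + 1

G_0=6  [base 3] 2·3  →[3↦4]→  2·4 = 8  −1 ⇒ G_1=7
G_1=7  [base 4] 4 + 3  →[4↦5]→  5 + 3 = 8  −1 ⇒ G_2=7
G_2=7  [base 5] 5 + 2  →[5↦6]→  6 + 2 = 8  −1 ⇒ G_3=7
G_3=7  [base 6] 6 + 1  →[6↦7]→  7 + 1 = 8  −1 ⇒ G_4=7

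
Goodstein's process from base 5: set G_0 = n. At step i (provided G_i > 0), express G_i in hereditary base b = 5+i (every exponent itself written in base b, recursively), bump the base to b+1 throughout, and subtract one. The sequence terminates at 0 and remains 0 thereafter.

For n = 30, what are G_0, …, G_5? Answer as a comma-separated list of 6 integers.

base 5: 30 = 5^2 + 5; at 6: 6^2 + 6 = 42; next = 41
base 6: 41 = 6^2 + 5; at 7: 7^2 + 5 = 54; next = 53
base 7: 53 = 7^2 + 4; at 8: 8^2 + 4 = 68; next = 67
base 8: 67 = 8^2 + 3; at 9: 9^2 + 3 = 84; next = 83
base 9: 83 = 9^2 + 2; at 10: 10^2 + 2 = 102; next = 101

30, 41, 53, 67, 83, 101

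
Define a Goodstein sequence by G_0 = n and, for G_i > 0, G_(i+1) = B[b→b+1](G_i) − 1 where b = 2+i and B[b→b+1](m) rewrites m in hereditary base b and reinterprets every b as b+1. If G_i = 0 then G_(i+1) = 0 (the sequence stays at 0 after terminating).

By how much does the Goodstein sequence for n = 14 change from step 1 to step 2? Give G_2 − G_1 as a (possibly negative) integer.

1171

G_0 = 14. HB_2(14) = 2^(2 + 1) + 2^2 + 2. Bump = 111. G_1 = 110.
G_1 = 110. HB_3(110) = 3^(3 + 1) + 3^3 + 2. Bump = 1282. G_2 = 1281.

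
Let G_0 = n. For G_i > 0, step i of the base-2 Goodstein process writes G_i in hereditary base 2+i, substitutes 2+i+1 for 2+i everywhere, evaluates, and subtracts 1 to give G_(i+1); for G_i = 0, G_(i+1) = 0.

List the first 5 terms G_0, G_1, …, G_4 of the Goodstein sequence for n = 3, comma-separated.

3, 3, 3, 2, 1

(0) 3|_2 = 2 + 1 ↦ 3 + 1|_3 = 4 ⇒ 3
(1) 3|_3 = 3 ↦ 4|_4 = 4 ⇒ 3
(2) 3|_4 = 3 ↦ 3|_5 = 3 ⇒ 2
(3) 2|_5 = 2 ↦ 2|_6 = 2 ⇒ 1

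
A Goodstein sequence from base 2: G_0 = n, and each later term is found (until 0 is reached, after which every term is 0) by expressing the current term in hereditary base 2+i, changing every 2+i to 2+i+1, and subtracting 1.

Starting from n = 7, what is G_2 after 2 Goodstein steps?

259

7 —HB2→ 2^2 + 2 + 1 —bump→ 3^3 + 3 + 1 = 31 —(−1)→ 30
30 —HB3→ 3^3 + 3 —bump→ 4^4 + 4 = 260 —(−1)→ 259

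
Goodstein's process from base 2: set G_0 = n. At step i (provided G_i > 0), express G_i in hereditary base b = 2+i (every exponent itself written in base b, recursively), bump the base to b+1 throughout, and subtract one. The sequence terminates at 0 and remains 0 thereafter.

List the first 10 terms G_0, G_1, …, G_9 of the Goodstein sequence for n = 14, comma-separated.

14, 110, 1281, 18750, 326591, 5862840, 134404971, 3487116548, 100000555551, 3138429262496

[0] 14 ≡ 2^(2 + 1) + 2^2 + 2 (base 2). Lift 3: 111. −1: 110.
[1] 110 ≡ 3^(3 + 1) + 3^3 + 2 (base 3). Lift 4: 1282. −1: 1281.
[2] 1281 ≡ 4^(4 + 1) + 4^4 + 1 (base 4). Lift 5: 18751. −1: 18750.
[3] 18750 ≡ 5^(5 + 1) + 5^5 (base 5). Lift 6: 326592. −1: 326591.
[4] 326591 ≡ 6^(6 + 1) + 5·6^5 + 5·6^4 + 5·6^3 + 5·6^2 + 5·6 + 5 (base 6). Lift 7: 5862841. −1: 5862840.
[5] 5862840 ≡ 7^(7 + 1) + 5·7^5 + 5·7^4 + 5·7^3 + 5·7^2 + 5·7 + 4 (base 7). Lift 8: 134404972. −1: 134404971.
[6] 134404971 ≡ 8^(8 + 1) + 5·8^5 + 5·8^4 + 5·8^3 + 5·8^2 + 5·8 + 3 (base 8). Lift 9: 3487116549. −1: 3487116548.
[7] 3487116548 ≡ 9^(9 + 1) + 5·9^5 + 5·9^4 + 5·9^3 + 5·9^2 + 5·9 + 2 (base 9). Lift 10: 100000555552. −1: 100000555551.
[8] 100000555551 ≡ 10^(10 + 1) + 5·10^5 + 5·10^4 + 5·10^3 + 5·10^2 + 5·10 + 1 (base 10). Lift 11: 3138429262497. −1: 3138429262496.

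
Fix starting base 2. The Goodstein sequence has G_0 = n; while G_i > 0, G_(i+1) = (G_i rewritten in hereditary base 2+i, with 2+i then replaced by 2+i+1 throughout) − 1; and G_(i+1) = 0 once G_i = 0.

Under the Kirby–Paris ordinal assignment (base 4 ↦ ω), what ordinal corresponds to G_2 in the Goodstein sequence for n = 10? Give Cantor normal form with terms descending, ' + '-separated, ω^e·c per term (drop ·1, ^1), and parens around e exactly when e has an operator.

ω^(ω + 1) + 1

G_0 = 10. HB_2(10) = 2^(2 + 1) + 2. Bump = 84. G_1 = 83.
G_1 = 83. HB_3(83) = 3^(3 + 1) + 2. Bump = 1026. G_2 = 1025.
G_2 = 1025. HB_4(1025) = 4^(4 + 1) + 1. Bump = 15626. G_3 = 15625.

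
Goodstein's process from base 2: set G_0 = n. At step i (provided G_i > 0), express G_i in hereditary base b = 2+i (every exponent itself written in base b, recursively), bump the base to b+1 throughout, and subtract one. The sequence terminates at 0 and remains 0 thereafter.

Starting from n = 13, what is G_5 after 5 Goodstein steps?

5765998

(0) 13|_2 = 2^(2 + 1) + 2^2 + 1 ↦ 3^(3 + 1) + 3^3 + 1|_3 = 109 ⇒ 108
(1) 108|_3 = 3^(3 + 1) + 3^3 ↦ 4^(4 + 1) + 4^4|_4 = 1280 ⇒ 1279
(2) 1279|_4 = 4^(4 + 1) + 3·4^3 + 3·4^2 + 3·4 + 3 ↦ 5^(5 + 1) + 3·5^3 + 3·5^2 + 3·5 + 3|_5 = 16093 ⇒ 16092
(3) 16092|_5 = 5^(5 + 1) + 3·5^3 + 3·5^2 + 3·5 + 2 ↦ 6^(6 + 1) + 3·6^3 + 3·6^2 + 3·6 + 2|_6 = 280712 ⇒ 280711
(4) 280711|_6 = 6^(6 + 1) + 3·6^3 + 3·6^2 + 3·6 + 1 ↦ 7^(7 + 1) + 3·7^3 + 3·7^2 + 3·7 + 1|_7 = 5765999 ⇒ 5765998
(5) 5765998|_7 = 7^(7 + 1) + 3·7^3 + 3·7^2 + 3·7 ↦ 8^(8 + 1) + 3·8^3 + 3·8^2 + 3·8|_8 = 134219480 ⇒ 134219479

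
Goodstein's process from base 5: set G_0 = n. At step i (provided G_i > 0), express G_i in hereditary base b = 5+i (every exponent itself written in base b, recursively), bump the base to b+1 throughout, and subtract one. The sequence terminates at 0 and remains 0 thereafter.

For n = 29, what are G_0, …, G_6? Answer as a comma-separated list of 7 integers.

G_0=29  [base 5] 5^2 + 4  →[5↦6]→  6^2 + 4 = 40  −1 ⇒ G_1=39
G_1=39  [base 6] 6^2 + 3  →[6↦7]→  7^2 + 3 = 52  −1 ⇒ G_2=51
G_2=51  [base 7] 7^2 + 2  →[7↦8]→  8^2 + 2 = 66  −1 ⇒ G_3=65
G_3=65  [base 8] 8^2 + 1  →[8↦9]→  9^2 + 1 = 82  −1 ⇒ G_4=81
G_4=81  [base 9] 9^2  →[9↦10]→  10^2 = 100  −1 ⇒ G_5=99
G_5=99  [base 10] 9·10 + 9  →[10↦11]→  9·11 + 9 = 108  −1 ⇒ G_6=107

29, 39, 51, 65, 81, 99, 107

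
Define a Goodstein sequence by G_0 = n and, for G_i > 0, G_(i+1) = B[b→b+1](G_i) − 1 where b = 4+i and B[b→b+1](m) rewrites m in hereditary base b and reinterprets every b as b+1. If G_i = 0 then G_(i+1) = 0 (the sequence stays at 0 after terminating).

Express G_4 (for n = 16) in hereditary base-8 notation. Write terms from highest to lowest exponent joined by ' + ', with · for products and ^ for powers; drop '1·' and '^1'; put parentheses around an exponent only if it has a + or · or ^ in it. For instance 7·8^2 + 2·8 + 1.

base 4: 16 = 4^2; at 5: 5^2 = 25; next = 24
base 5: 24 = 4·5 + 4; at 6: 4·6 + 4 = 28; next = 27
base 6: 27 = 4·6 + 3; at 7: 4·7 + 3 = 31; next = 30
base 7: 30 = 4·7 + 2; at 8: 4·8 + 2 = 34; next = 33

4·8 + 1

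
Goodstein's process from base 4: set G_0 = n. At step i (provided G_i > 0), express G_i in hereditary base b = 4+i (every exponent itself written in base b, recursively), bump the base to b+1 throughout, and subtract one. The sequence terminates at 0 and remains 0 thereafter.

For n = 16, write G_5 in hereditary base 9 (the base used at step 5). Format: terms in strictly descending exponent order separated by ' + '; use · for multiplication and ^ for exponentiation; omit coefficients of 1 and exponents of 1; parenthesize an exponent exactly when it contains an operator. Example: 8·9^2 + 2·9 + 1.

G_0 = 16. HB_4(16) = 4^2. Bump = 25. G_1 = 24.
G_1 = 24. HB_5(24) = 4·5 + 4. Bump = 28. G_2 = 27.
G_2 = 27. HB_6(27) = 4·6 + 3. Bump = 31. G_3 = 30.
G_3 = 30. HB_7(30) = 4·7 + 2. Bump = 34. G_4 = 33.
G_4 = 33. HB_8(33) = 4·8 + 1. Bump = 37. G_5 = 36.
G_5 = 36. HB_9(36) = 4·9. Bump = 40. G_6 = 39.

4·9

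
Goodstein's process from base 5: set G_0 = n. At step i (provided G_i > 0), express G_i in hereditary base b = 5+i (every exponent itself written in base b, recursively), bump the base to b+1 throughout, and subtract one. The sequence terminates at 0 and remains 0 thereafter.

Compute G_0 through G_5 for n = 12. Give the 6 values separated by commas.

G_0 = 12. HB_5(12) = 2·5 + 2. Bump = 14. G_1 = 13.
G_1 = 13. HB_6(13) = 2·6 + 1. Bump = 15. G_2 = 14.
G_2 = 14. HB_7(14) = 2·7. Bump = 16. G_3 = 15.
G_3 = 15. HB_8(15) = 8 + 7. Bump = 16. G_4 = 15.
G_4 = 15. HB_9(15) = 9 + 6. Bump = 16. G_5 = 15.

12, 13, 14, 15, 15, 15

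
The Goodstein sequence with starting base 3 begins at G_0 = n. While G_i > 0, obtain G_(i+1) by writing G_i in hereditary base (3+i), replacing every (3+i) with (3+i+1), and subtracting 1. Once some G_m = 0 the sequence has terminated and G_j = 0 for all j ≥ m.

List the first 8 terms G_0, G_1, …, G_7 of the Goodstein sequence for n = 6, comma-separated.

6, 7, 7, 7, 7, 7, 6, 5

base 3: 6 = 2·3; at 4: 2·4 = 8; next = 7
base 4: 7 = 4 + 3; at 5: 5 + 3 = 8; next = 7
base 5: 7 = 5 + 2; at 6: 6 + 2 = 8; next = 7
base 6: 7 = 6 + 1; at 7: 7 + 1 = 8; next = 7
base 7: 7 = 7; at 8: 8 = 8; next = 7
base 8: 7 = 7; at 9: 7 = 7; next = 6
base 9: 6 = 6; at 10: 6 = 6; next = 5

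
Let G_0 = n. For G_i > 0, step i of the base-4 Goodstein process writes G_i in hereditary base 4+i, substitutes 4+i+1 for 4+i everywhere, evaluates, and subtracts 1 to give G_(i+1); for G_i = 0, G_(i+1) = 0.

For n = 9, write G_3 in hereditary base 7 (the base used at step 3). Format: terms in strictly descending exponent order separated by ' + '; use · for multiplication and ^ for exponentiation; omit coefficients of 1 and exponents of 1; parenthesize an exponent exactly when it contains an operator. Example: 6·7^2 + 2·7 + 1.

[0] 9 ≡ 2·4 + 1 (base 4). Lift 5: 11. −1: 10.
[1] 10 ≡ 2·5 (base 5). Lift 6: 12. −1: 11.
[2] 11 ≡ 6 + 5 (base 6). Lift 7: 12. −1: 11.
[3] 11 ≡ 7 + 4 (base 7). Lift 8: 12. −1: 11.

7 + 4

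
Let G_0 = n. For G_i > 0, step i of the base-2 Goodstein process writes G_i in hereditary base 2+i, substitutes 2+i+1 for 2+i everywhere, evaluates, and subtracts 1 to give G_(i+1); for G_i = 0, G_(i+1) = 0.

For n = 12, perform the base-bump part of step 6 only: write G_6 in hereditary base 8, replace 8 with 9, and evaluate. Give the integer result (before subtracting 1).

G_0=12  [base 2] 2^(2 + 1) + 2^2  →[2↦3]→  3^(3 + 1) + 3^3 = 108  −1 ⇒ G_1=107
G_1=107  [base 3] 3^(3 + 1) + 2·3^2 + 2·3 + 2  →[3↦4]→  4^(4 + 1) + 2·4^2 + 2·4 + 2 = 1066  −1 ⇒ G_2=1065
G_2=1065  [base 4] 4^(4 + 1) + 2·4^2 + 2·4 + 1  →[4↦5]→  5^(5 + 1) + 2·5^2 + 2·5 + 1 = 15686  −1 ⇒ G_3=15685
G_3=15685  [base 5] 5^(5 + 1) + 2·5^2 + 2·5  →[5↦6]→  6^(6 + 1) + 2·6^2 + 2·6 = 280020  −1 ⇒ G_4=280019
G_4=280019  [base 6] 6^(6 + 1) + 2·6^2 + 6 + 5  →[6↦7]→  7^(7 + 1) + 2·7^2 + 7 + 5 = 5764911  −1 ⇒ G_5=5764910
G_5=5764910  [base 7] 7^(7 + 1) + 2·7^2 + 7 + 4  →[7↦8]→  8^(8 + 1) + 2·8^2 + 8 + 4 = 134217868  −1 ⇒ G_6=134217867

3486784575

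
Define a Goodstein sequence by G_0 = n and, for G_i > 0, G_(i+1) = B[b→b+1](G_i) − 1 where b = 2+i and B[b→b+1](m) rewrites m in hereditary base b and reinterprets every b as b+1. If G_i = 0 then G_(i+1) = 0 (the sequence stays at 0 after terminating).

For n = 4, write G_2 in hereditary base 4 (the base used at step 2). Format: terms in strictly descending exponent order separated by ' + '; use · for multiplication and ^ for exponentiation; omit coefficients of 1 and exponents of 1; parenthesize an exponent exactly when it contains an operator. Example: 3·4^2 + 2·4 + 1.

[0] 4 ≡ 2^2 (base 2). Lift 3: 27. −1: 26.
[1] 26 ≡ 2·3^2 + 2·3 + 2 (base 3). Lift 4: 42. −1: 41.
[2] 41 ≡ 2·4^2 + 2·4 + 1 (base 4). Lift 5: 61. −1: 60.

2·4^2 + 2·4 + 1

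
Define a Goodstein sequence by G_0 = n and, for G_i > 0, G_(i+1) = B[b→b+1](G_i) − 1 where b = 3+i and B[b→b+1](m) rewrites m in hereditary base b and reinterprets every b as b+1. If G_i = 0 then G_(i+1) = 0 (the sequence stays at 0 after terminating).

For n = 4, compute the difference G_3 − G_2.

[0] 4 ≡ 3 + 1 (base 3). Lift 4: 5. −1: 4.
[1] 4 ≡ 4 (base 4). Lift 5: 5. −1: 4.
[2] 4 ≡ 4 (base 5). Lift 6: 4. −1: 3.

-1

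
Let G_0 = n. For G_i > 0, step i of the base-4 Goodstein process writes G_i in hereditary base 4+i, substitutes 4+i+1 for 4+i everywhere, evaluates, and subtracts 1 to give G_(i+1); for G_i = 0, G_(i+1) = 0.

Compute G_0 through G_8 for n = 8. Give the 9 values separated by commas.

(0) 8|_4 = 2·4 ↦ 2·5|_5 = 10 ⇒ 9
(1) 9|_5 = 5 + 4 ↦ 6 + 4|_6 = 10 ⇒ 9
(2) 9|_6 = 6 + 3 ↦ 7 + 3|_7 = 10 ⇒ 9
(3) 9|_7 = 7 + 2 ↦ 8 + 2|_8 = 10 ⇒ 9
(4) 9|_8 = 8 + 1 ↦ 9 + 1|_9 = 10 ⇒ 9
(5) 9|_9 = 9 ↦ 10|_10 = 10 ⇒ 9
(6) 9|_10 = 9 ↦ 9|_11 = 9 ⇒ 8
(7) 8|_11 = 8 ↦ 8|_12 = 8 ⇒ 7

8, 9, 9, 9, 9, 9, 9, 8, 7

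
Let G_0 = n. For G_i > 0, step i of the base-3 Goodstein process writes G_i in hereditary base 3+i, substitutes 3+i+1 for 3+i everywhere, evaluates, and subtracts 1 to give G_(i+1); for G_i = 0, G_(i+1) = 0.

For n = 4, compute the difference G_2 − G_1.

0

[0] 4 ≡ 3 + 1 (base 3). Lift 4: 5. −1: 4.
[1] 4 ≡ 4 (base 4). Lift 5: 5. −1: 4.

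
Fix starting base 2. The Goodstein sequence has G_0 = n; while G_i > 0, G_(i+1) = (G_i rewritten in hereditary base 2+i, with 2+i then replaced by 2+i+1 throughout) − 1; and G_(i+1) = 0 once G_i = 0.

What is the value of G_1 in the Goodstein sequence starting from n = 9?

81

[0] 9 ≡ 2^(2 + 1) + 1 (base 2). Lift 3: 82. −1: 81.
[1] 81 ≡ 3^(3 + 1) (base 3). Lift 4: 1024. −1: 1023.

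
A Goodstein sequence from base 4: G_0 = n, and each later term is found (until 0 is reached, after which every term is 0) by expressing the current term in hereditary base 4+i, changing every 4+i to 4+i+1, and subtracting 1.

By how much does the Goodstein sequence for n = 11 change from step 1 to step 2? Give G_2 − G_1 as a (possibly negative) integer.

base 4: 11 = 2·4 + 3; at 5: 2·5 + 3 = 13; next = 12
base 5: 12 = 2·5 + 2; at 6: 2·6 + 2 = 14; next = 13

1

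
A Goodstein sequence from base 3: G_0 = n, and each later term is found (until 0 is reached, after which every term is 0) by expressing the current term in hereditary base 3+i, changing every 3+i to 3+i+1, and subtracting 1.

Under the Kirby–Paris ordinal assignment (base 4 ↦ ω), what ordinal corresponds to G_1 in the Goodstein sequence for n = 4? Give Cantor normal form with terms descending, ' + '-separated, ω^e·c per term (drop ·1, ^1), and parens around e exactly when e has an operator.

i=0: 4 = 3 + 1 (b=3); 3→4: 4 + 1 = 5; 5−1 = 4
i=1: 4 = 4 (b=4); 4→5: 5 = 5; 5−1 = 4

ω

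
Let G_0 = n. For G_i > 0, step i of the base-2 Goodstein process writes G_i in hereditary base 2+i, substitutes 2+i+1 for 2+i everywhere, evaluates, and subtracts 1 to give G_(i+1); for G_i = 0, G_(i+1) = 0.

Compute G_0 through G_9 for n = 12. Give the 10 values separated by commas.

i=0: 12 = 2^(2 + 1) + 2^2 (b=2); 2→3: 3^(3 + 1) + 3^3 = 108; 108−1 = 107
i=1: 107 = 3^(3 + 1) + 2·3^2 + 2·3 + 2 (b=3); 3→4: 4^(4 + 1) + 2·4^2 + 2·4 + 2 = 1066; 1066−1 = 1065
i=2: 1065 = 4^(4 + 1) + 2·4^2 + 2·4 + 1 (b=4); 4→5: 5^(5 + 1) + 2·5^2 + 2·5 + 1 = 15686; 15686−1 = 15685
i=3: 15685 = 5^(5 + 1) + 2·5^2 + 2·5 (b=5); 5→6: 6^(6 + 1) + 2·6^2 + 2·6 = 280020; 280020−1 = 280019
i=4: 280019 = 6^(6 + 1) + 2·6^2 + 6 + 5 (b=6); 6→7: 7^(7 + 1) + 2·7^2 + 7 + 5 = 5764911; 5764911−1 = 5764910
i=5: 5764910 = 7^(7 + 1) + 2·7^2 + 7 + 4 (b=7); 7→8: 8^(8 + 1) + 2·8^2 + 8 + 4 = 134217868; 134217868−1 = 134217867
i=6: 134217867 = 8^(8 + 1) + 2·8^2 + 8 + 3 (b=8); 8→9: 9^(9 + 1) + 2·9^2 + 9 + 3 = 3486784575; 3486784575−1 = 3486784574
i=7: 3486784574 = 9^(9 + 1) + 2·9^2 + 9 + 2 (b=9); 9→10: 10^(10 + 1) + 2·10^2 + 10 + 2 = 100000000212; 100000000212−1 = 100000000211
i=8: 100000000211 = 10^(10 + 1) + 2·10^2 + 10 + 1 (b=10); 10→11: 11^(11 + 1) + 2·11^2 + 11 + 1 = 3138428376975; 3138428376975−1 = 3138428376974

12, 107, 1065, 15685, 280019, 5764910, 134217867, 3486784574, 100000000211, 3138428376974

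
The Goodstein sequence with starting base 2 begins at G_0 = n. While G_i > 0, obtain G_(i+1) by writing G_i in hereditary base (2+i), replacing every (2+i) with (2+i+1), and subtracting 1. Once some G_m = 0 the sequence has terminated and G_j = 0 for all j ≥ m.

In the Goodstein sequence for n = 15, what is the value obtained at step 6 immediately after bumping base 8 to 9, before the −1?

base 2: 15 = 2^(2 + 1) + 2^2 + 2 + 1; at 3: 3^(3 + 1) + 3^3 + 3 + 1 = 112; next = 111
base 3: 111 = 3^(3 + 1) + 3^3 + 3; at 4: 4^(4 + 1) + 4^4 + 4 = 1284; next = 1283
base 4: 1283 = 4^(4 + 1) + 4^4 + 3; at 5: 5^(5 + 1) + 5^5 + 3 = 18753; next = 18752
base 5: 18752 = 5^(5 + 1) + 5^5 + 2; at 6: 6^(6 + 1) + 6^6 + 2 = 326594; next = 326593
base 6: 326593 = 6^(6 + 1) + 6^6 + 1; at 7: 7^(7 + 1) + 7^7 + 1 = 6588345; next = 6588344
base 7: 6588344 = 7^(7 + 1) + 7^7; at 8: 8^(8 + 1) + 8^8 = 150994944; next = 150994943

3524450281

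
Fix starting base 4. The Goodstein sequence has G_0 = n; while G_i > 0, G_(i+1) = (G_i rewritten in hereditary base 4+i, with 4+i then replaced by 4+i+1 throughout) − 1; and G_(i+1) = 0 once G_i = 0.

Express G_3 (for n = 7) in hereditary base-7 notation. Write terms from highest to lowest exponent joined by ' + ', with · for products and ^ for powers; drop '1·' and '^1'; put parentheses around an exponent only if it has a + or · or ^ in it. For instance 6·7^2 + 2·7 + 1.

7 —HB4→ 4 + 3 —bump→ 5 + 3 = 8 —(−1)→ 7
7 —HB5→ 5 + 2 —bump→ 6 + 2 = 8 —(−1)→ 7
7 —HB6→ 6 + 1 —bump→ 7 + 1 = 8 —(−1)→ 7
7 —HB7→ 7 —bump→ 8 = 8 —(−1)→ 7

7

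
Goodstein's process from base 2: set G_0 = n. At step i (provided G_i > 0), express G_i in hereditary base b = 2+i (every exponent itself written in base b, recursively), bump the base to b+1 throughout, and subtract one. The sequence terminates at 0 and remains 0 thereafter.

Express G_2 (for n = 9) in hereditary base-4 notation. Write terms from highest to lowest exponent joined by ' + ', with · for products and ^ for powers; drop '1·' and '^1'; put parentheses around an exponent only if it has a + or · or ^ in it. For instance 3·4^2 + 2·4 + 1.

i=0: 9 = 2^(2 + 1) + 1 (b=2); 2→3: 3^(3 + 1) + 1 = 82; 82−1 = 81
i=1: 81 = 3^(3 + 1) (b=3); 3→4: 4^(4 + 1) = 1024; 1024−1 = 1023

3·4^4 + 3·4^3 + 3·4^2 + 3·4 + 3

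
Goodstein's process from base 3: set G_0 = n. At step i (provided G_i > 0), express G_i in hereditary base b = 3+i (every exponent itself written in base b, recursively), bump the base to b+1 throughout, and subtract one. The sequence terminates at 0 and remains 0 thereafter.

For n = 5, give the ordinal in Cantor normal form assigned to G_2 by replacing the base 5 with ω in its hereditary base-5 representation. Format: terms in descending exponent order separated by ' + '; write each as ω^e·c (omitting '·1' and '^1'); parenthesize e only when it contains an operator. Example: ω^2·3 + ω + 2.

ω

[0] 5 ≡ 3 + 2 (base 3). Lift 4: 6. −1: 5.
[1] 5 ≡ 4 + 1 (base 4). Lift 5: 6. −1: 5.
[2] 5 ≡ 5 (base 5). Lift 6: 6. −1: 5.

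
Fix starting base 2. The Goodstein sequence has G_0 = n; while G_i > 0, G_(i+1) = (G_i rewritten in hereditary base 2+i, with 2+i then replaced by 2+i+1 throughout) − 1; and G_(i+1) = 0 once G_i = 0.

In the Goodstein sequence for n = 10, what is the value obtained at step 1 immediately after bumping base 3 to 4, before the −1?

1026

(0) 10|_2 = 2^(2 + 1) + 2 ↦ 3^(3 + 1) + 3|_3 = 84 ⇒ 83
(1) 83|_3 = 3^(3 + 1) + 2 ↦ 4^(4 + 1) + 2|_4 = 1026 ⇒ 1025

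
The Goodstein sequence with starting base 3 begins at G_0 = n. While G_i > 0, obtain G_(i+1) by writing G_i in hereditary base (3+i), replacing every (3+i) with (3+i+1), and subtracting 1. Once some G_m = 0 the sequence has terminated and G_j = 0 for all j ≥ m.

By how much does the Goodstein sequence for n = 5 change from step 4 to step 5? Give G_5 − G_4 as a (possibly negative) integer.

-1

(0) 5|_3 = 3 + 2 ↦ 4 + 2|_4 = 6 ⇒ 5
(1) 5|_4 = 4 + 1 ↦ 5 + 1|_5 = 6 ⇒ 5
(2) 5|_5 = 5 ↦ 6|_6 = 6 ⇒ 5
(3) 5|_6 = 5 ↦ 5|_7 = 5 ⇒ 4
(4) 4|_7 = 4 ↦ 4|_8 = 4 ⇒ 3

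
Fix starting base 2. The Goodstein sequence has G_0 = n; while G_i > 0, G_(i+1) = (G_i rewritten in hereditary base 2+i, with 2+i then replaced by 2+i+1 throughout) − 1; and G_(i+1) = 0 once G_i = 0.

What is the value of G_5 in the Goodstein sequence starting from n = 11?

5764801

step 0: 11 = 2^(2 + 1) + 2 + 1; sub 3 for 2: 3^(3 + 1) + 3 + 1; = 85; G_1 = 85−1 = 84
step 1: 84 = 3^(3 + 1) + 3; sub 4 for 3: 4^(4 + 1) + 4; = 1028; G_2 = 1028−1 = 1027
step 2: 1027 = 4^(4 + 1) + 3; sub 5 for 4: 5^(5 + 1) + 3; = 15628; G_3 = 15628−1 = 15627
step 3: 15627 = 5^(5 + 1) + 2; sub 6 for 5: 6^(6 + 1) + 2; = 279938; G_4 = 279938−1 = 279937
step 4: 279937 = 6^(6 + 1) + 1; sub 7 for 6: 7^(7 + 1) + 1; = 5764802; G_5 = 5764802−1 = 5764801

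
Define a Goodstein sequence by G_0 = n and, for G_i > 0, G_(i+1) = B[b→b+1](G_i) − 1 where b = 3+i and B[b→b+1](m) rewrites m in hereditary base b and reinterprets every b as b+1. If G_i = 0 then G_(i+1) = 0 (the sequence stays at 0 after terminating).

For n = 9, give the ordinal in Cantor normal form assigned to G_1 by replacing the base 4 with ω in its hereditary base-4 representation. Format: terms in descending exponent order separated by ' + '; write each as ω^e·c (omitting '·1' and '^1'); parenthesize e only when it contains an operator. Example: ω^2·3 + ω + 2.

G_0=9  [base 3] 3^2  →[3↦4]→  4^2 = 16  −1 ⇒ G_1=15
G_1=15  [base 4] 3·4 + 3  →[4↦5]→  3·5 + 3 = 18  −1 ⇒ G_2=17

ω·3 + 3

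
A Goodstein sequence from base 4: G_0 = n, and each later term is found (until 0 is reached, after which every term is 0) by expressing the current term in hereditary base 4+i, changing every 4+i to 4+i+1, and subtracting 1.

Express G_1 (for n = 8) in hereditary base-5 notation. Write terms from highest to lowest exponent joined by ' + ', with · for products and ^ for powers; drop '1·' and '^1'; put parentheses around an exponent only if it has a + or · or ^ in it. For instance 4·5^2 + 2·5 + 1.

5 + 4

G_0=8  [base 4] 2·4  →[4↦5]→  2·5 = 10  −1 ⇒ G_1=9
G_1=9  [base 5] 5 + 4  →[5↦6]→  6 + 4 = 10  −1 ⇒ G_2=9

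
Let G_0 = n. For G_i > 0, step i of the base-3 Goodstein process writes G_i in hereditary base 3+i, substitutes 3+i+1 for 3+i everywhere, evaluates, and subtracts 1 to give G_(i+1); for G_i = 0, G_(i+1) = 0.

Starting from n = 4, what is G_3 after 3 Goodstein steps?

3

G_0=4  [base 3] 3 + 1  →[3↦4]→  4 + 1 = 5  −1 ⇒ G_1=4
G_1=4  [base 4] 4  →[4↦5]→  5 = 5  −1 ⇒ G_2=4
G_2=4  [base 5] 4  →[5↦6]→  4 = 4  −1 ⇒ G_3=3
G_3=3  [base 6] 3  →[6↦7]→  3 = 3  −1 ⇒ G_4=2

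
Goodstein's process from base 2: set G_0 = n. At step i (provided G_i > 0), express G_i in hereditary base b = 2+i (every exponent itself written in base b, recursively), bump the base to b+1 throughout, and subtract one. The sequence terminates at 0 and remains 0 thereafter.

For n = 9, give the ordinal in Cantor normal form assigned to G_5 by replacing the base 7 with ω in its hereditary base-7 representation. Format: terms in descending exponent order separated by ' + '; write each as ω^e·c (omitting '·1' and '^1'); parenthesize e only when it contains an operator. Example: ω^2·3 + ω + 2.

ω^ω·3 + ω^3·3 + ω^2·3 + ω·3

9 —HB2→ 2^(2 + 1) + 1 —bump→ 3^(3 + 1) + 1 = 82 —(−1)→ 81
81 —HB3→ 3^(3 + 1) —bump→ 4^(4 + 1) = 1024 —(−1)→ 1023
1023 —HB4→ 3·4^4 + 3·4^3 + 3·4^2 + 3·4 + 3 —bump→ 3·5^5 + 3·5^3 + 3·5^2 + 3·5 + 3 = 9843 —(−1)→ 9842
9842 —HB5→ 3·5^5 + 3·5^3 + 3·5^2 + 3·5 + 2 —bump→ 3·6^6 + 3·6^3 + 3·6^2 + 3·6 + 2 = 140744 —(−1)→ 140743
140743 —HB6→ 3·6^6 + 3·6^3 + 3·6^2 + 3·6 + 1 —bump→ 3·7^7 + 3·7^3 + 3·7^2 + 3·7 + 1 = 2471827 —(−1)→ 2471826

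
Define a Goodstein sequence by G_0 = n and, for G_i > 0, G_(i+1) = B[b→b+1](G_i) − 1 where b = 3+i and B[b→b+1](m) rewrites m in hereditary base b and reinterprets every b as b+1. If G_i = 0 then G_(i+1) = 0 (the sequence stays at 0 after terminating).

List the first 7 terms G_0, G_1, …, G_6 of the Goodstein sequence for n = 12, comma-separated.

base 3: 12 = 3^2 + 3; at 4: 4^2 + 4 = 20; next = 19
base 4: 19 = 4^2 + 3; at 5: 5^2 + 3 = 28; next = 27
base 5: 27 = 5^2 + 2; at 6: 6^2 + 2 = 38; next = 37
base 6: 37 = 6^2 + 1; at 7: 7^2 + 1 = 50; next = 49
base 7: 49 = 7^2; at 8: 8^2 = 64; next = 63
base 8: 63 = 7·8 + 7; at 9: 7·9 + 7 = 70; next = 69

12, 19, 27, 37, 49, 63, 69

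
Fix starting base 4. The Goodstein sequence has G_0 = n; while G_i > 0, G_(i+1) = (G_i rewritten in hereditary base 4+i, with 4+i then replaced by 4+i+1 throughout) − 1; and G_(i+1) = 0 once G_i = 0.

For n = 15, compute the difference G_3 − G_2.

i=0: 15 = 3·4 + 3 (b=4); 4→5: 3·5 + 3 = 18; 18−1 = 17
i=1: 17 = 3·5 + 2 (b=5); 5→6: 3·6 + 2 = 20; 20−1 = 19
i=2: 19 = 3·6 + 1 (b=6); 6→7: 3·7 + 1 = 22; 22−1 = 21

2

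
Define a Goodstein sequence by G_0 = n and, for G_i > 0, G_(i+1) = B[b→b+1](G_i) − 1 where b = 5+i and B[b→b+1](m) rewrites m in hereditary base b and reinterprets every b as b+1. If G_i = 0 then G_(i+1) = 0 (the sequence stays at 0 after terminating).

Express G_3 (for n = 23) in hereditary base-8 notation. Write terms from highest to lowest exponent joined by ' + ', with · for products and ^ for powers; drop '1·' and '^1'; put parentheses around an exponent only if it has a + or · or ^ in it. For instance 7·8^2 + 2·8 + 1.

step 0: 23 = 4·5 + 3; sub 6 for 5: 4·6 + 3; = 27; G_1 = 27−1 = 26
step 1: 26 = 4·6 + 2; sub 7 for 6: 4·7 + 2; = 30; G_2 = 30−1 = 29
step 2: 29 = 4·7 + 1; sub 8 for 7: 4·8 + 1; = 33; G_3 = 33−1 = 32
step 3: 32 = 4·8; sub 9 for 8: 4·9; = 36; G_4 = 36−1 = 35

4·8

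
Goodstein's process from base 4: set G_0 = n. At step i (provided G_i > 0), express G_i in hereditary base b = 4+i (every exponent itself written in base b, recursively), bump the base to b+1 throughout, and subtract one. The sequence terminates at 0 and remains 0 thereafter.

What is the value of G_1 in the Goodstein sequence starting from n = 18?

26

[0] 18 ≡ 4^2 + 2 (base 4). Lift 5: 27. −1: 26.
[1] 26 ≡ 5^2 + 1 (base 5). Lift 6: 37. −1: 36.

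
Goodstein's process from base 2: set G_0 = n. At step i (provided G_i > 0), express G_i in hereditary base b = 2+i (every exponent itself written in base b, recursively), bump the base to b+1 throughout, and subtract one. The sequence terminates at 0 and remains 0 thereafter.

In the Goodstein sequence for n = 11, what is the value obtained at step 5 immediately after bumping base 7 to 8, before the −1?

134217728

[0] 11 ≡ 2^(2 + 1) + 2 + 1 (base 2). Lift 3: 85. −1: 84.
[1] 84 ≡ 3^(3 + 1) + 3 (base 3). Lift 4: 1028. −1: 1027.
[2] 1027 ≡ 4^(4 + 1) + 3 (base 4). Lift 5: 15628. −1: 15627.
[3] 15627 ≡ 5^(5 + 1) + 2 (base 5). Lift 6: 279938. −1: 279937.
[4] 279937 ≡ 6^(6 + 1) + 1 (base 6). Lift 7: 5764802. −1: 5764801.
[5] 5764801 ≡ 7^(7 + 1) (base 7). Lift 8: 134217728. −1: 134217727.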